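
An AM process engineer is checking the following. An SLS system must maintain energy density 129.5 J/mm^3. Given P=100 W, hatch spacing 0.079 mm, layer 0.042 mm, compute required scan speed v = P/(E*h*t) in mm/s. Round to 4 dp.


v = 100 / (129.5*0.079*0.042) = 232.7308 mm/s


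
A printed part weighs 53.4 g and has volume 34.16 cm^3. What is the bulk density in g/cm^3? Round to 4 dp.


rho = 53.4 / 34.16 = 1.5632 g/cm^3


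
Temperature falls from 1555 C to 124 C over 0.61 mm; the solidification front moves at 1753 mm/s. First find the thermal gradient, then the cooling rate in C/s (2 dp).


G = (1555-124)/0.61 = 2345.90163934 C/mm
CR = 2345.90163934 * 1753 = 4112365.57 C/s


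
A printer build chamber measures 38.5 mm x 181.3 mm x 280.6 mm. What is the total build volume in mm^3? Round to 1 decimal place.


V = 38.5 * 181.3 * 280.6 = 1958602.0 mm^3


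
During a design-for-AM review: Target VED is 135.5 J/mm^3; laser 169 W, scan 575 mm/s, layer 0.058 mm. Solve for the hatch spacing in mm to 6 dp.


h = 169 / (135.5*575*0.058) = 0.037398 mm


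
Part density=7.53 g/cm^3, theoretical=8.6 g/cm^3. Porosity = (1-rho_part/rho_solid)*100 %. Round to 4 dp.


Porosity = (1-7.53/8.6)*100 = 12.4419 %


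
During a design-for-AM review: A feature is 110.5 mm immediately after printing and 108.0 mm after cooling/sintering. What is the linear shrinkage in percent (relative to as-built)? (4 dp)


Shrinkage = ((110.5-108.0)/110.5)*100 = 2.2624 %


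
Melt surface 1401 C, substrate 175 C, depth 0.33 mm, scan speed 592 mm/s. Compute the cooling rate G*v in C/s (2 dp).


G = (1401-175)/0.33 = 3715.15151515 C/mm
CR = 3715.15151515 * 592 = 2199369.7 C/s


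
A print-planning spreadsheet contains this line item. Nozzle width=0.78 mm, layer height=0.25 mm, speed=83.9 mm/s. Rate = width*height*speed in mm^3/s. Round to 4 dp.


Rate = 0.78 * 0.25 * 83.9 = 16.3605 mm^3/s


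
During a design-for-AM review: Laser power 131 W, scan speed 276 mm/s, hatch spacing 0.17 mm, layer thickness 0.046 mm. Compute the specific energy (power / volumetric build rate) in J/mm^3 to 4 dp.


Build rate = 276 * 0.17 * 0.046 = 2.15832 mm^3/s
SE = 131 / 2.15832 = 60.6954 J/mm^3


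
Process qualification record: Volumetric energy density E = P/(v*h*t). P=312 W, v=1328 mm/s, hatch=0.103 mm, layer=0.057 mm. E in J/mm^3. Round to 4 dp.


E = 312 / (1328*0.103*0.057) = 40.017 J/mm^3


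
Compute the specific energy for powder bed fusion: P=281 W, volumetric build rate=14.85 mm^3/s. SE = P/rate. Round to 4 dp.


SE = 281 / 14.85 = 18.9226 J/mm^3


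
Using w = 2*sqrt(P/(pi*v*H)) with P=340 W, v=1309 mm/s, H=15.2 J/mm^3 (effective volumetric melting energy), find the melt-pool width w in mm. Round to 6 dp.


w = 2*sqrt(340/(pi*1309*15.2)) = 0.147504 mm


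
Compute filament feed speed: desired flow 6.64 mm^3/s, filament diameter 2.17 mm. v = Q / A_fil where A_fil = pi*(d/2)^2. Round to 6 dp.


A = pi*(2.17/2)^2 = 3.698361
v = 6.64 / 3.698361 = 1.79539 mm/s


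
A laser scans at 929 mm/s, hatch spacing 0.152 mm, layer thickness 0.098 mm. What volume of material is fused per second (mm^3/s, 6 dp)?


Rate = 929 * 0.152 * 0.098 = 13.838384 mm^3/s


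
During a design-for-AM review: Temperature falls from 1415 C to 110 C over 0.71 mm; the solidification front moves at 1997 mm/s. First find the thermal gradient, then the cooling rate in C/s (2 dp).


G = (1415-110)/0.71 = 1838.02816901 C/mm
CR = 1838.02816901 * 1997 = 3670542.25 C/s


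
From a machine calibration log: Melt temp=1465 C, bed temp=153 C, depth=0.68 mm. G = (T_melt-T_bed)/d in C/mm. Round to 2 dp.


G = (1465-153)/0.68 = 1929.41 C/mm


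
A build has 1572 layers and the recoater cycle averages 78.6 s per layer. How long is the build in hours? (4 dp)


t = 1572 * 78.6 / 3600 = 34.322 hrs


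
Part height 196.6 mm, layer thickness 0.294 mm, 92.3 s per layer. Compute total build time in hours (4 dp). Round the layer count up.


Layers = ceil(196.6/0.294) = 669
t = 669 * 92.3 / 3600 = 17.1524 hrs


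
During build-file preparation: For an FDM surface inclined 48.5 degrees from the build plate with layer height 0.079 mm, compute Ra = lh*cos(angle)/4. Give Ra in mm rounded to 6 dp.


Ra = 0.079 * cos(48.5) / 4 = 0.013087 mm


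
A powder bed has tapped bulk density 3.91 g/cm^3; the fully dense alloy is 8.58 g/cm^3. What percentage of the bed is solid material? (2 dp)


Packing = (3.91/8.58)*100 = 45.57 %


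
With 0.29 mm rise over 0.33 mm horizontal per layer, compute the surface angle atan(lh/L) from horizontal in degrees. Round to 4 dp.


angle = atan(0.29/0.33) = 41.3086 degrees


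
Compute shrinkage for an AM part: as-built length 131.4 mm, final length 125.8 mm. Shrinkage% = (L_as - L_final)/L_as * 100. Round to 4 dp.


Shrinkage = ((131.4-125.8)/131.4)*100 = 4.2618 %


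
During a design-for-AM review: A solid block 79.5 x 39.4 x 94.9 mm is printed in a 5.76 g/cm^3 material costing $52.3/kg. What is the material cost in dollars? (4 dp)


V = 79.5 * 39.4 * 94.9 = 297255.27 mm^3 = 297.25527 cm^3
Mass = 297.25527 * 5.76 / 1000 = 1.71219036 kg
Cost = 1.71219036 * 52.3 = 89.5476 $


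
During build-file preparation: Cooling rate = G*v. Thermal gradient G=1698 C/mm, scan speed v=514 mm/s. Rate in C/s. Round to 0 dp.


CR = 1698 * 514 = 872772 C/s


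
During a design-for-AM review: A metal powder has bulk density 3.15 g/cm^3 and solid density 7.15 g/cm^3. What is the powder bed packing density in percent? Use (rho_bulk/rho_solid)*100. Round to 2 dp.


Packing = (3.15/7.15)*100 = 44.06 %


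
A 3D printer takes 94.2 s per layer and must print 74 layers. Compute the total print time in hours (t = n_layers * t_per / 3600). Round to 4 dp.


t = 74 * 94.2 / 3600 = 1.9363 hrs


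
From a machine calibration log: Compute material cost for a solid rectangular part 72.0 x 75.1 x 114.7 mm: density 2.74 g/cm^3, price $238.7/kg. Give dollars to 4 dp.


V = 72.0 * 75.1 * 114.7 = 620205.84 mm^3 = 620.20584 cm^3
Mass = 620.20584 * 2.74 / 1000 = 1.699364 kg
Cost = 1.699364 * 238.7 = 405.6382 $


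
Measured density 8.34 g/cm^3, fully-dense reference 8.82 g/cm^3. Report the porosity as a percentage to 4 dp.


Porosity = (1-8.34/8.82)*100 = 5.4422 %


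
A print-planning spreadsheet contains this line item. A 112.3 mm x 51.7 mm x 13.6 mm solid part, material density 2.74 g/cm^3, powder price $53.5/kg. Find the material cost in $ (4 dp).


V = 112.3 * 51.7 * 13.6 = 78960.376 mm^3 = 78.960376 cm^3
Mass = 78.960376 * 2.74 / 1000 = 0.21635143 kg
Cost = 0.21635143 * 53.5 = 11.5748 $


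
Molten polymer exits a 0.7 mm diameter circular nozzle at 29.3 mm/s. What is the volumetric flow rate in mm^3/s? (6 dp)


A = pi*(0.7/2)^2 = 0.3848451 mm^2
Q = 0.3848451 * 29.3 = 11.275961 mm^3/s


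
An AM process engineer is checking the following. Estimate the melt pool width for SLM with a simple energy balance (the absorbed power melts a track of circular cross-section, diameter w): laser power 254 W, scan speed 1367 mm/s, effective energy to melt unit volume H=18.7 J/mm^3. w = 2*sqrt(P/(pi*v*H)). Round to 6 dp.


w = 2*sqrt(254/(pi*1367*18.7)) = 0.112478 mm


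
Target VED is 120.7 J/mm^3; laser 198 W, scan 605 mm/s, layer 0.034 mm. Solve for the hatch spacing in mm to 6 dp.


h = 198 / (120.7*605*0.034) = 0.079749 mm


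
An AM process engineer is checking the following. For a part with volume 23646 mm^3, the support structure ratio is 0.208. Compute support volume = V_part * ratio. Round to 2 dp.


V_support = 23646 * 0.208 = 4918.37 mm^3


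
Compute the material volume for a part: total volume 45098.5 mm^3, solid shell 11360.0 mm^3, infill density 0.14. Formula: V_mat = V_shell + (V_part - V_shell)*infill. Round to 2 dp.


V_infill = (45098.5 - 11360.0) * 0.14 = 4723.39
V_total = 11360.0 + 4723.39 = 16083.39 mm^3


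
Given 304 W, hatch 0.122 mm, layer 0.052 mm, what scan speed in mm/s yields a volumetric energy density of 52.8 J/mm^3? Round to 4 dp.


v = 304 / (52.8*0.122*0.052) = 907.5624 mm/s


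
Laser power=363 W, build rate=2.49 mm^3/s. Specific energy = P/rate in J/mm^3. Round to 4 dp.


SE = 363 / 2.49 = 145.7831 J/mm^3


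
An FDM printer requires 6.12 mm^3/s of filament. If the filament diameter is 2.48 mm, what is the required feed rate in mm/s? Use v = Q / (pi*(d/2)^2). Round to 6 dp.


A = pi*(2.48/2)^2 = 4.830513
v = 6.12 / 4.830513 = 1.266946 mm/s


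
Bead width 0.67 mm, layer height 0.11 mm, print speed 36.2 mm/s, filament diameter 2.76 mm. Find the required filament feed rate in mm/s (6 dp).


Q = 0.67 * 0.11 * 36.2 = 2.66794 mm^3/s
A_fil = pi*(2.76/2)^2 = 5.98284905 mm^2
v_feed = 2.66794 / 5.98284905 = 0.445931 mm/s


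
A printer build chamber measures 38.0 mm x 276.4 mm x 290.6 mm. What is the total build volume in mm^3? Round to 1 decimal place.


V = 38.0 * 276.4 * 290.6 = 3052229.9 mm^3


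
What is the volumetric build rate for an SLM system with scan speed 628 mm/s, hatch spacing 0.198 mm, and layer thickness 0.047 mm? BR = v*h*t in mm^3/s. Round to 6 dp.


Rate = 628 * 0.198 * 0.047 = 5.844168 mm^3/s


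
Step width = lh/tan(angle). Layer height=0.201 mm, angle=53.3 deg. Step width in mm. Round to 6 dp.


step = 0.201 / tan(53.3) = 0.149821 mm


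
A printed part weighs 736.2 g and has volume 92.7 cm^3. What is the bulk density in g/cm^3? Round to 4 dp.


rho = 736.2 / 92.7 = 7.9417 g/cm^3


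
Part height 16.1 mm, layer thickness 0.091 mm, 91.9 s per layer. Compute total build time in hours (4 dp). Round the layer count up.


Layers = ceil(16.1/0.091) = 177
t = 177 * 91.9 / 3600 = 4.5184 hrs


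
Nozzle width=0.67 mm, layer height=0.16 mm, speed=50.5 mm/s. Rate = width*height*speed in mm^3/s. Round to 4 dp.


Rate = 0.67 * 0.16 * 50.5 = 5.4136 mm^3/s


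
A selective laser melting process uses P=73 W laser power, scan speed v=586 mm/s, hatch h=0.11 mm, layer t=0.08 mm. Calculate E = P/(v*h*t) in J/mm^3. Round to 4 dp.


E = 73 / (586*0.11*0.08) = 14.1561 J/mm^3


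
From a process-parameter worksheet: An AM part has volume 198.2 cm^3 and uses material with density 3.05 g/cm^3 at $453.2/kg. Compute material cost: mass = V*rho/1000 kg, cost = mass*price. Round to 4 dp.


Mass = 198.2*3.05/1000 = 0.60451 kg
Cost = 0.60451 * 453.2 = 273.9639 $


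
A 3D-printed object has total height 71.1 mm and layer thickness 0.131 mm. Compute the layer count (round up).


Layers = ceil(71.1/0.131) = 543


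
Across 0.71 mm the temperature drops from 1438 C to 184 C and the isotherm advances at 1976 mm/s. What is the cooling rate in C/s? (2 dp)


G = (1438-184)/0.71 = 1766.1971831 C/mm
CR = 1766.1971831 * 1976 = 3490005.63 C/s


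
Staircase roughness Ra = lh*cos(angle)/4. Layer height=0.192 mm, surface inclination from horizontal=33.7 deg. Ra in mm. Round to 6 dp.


Ra = 0.192 * cos(33.7) / 4 = 0.039934 mm


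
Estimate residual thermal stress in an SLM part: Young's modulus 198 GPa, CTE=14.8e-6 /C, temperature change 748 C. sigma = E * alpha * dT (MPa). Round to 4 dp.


sigma = 198*1000 * 14.8e-6 * 748 = 2191.9392 MPa


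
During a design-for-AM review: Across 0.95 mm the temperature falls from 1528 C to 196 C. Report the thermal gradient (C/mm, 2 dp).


G = (1528-196)/0.95 = 1402.11 C/mm


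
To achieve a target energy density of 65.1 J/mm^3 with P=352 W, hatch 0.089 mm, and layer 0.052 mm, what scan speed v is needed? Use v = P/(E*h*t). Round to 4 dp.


v = 352 / (65.1*0.089*0.052) = 1168.3375 mm/s


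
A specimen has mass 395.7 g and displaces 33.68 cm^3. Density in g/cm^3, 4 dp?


rho = 395.7 / 33.68 = 11.7488 g/cm^3


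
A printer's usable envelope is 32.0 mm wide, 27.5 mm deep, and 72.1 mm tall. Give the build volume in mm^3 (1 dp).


V = 32.0 * 27.5 * 72.1 = 63448.0 mm^3


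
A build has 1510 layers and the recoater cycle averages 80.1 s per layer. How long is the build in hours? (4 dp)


t = 1510 * 80.1 / 3600 = 33.5975 hrs


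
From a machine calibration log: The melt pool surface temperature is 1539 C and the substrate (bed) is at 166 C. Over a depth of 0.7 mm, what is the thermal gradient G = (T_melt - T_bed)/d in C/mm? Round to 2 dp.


G = (1539-166)/0.7 = 1961.43 C/mm


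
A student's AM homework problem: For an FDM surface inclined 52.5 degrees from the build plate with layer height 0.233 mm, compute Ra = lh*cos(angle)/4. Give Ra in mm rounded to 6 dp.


Ra = 0.233 * cos(52.5) / 4 = 0.03546 mm


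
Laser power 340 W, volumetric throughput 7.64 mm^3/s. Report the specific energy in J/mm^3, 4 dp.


SE = 340 / 7.64 = 44.5026 J/mm^3


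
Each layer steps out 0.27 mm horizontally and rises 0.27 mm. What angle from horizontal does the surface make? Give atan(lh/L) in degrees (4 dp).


angle = atan(0.27/0.27) = 45.0 degrees


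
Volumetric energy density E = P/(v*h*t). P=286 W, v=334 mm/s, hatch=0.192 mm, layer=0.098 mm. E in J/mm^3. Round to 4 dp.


E = 286 / (334*0.192*0.098) = 45.5085 J/mm^3


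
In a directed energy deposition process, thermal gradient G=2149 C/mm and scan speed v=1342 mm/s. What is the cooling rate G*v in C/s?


CR = 2149 * 1342 = 2883958 C/s


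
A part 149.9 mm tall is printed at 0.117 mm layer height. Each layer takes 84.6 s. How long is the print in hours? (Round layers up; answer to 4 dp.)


Layers = ceil(149.9/0.117) = 1282
t = 1282 * 84.6 / 3600 = 30.127 hrs


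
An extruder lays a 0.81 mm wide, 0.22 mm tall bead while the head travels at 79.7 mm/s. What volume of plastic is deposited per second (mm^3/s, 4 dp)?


Rate = 0.81 * 0.22 * 79.7 = 14.2025 mm^3/s


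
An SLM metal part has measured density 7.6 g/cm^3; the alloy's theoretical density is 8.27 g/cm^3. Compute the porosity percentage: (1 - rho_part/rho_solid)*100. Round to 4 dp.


Porosity = (1-7.6/8.27)*100 = 8.1016 %


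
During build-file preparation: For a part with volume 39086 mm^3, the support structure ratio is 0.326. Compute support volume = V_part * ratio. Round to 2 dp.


V_support = 39086 * 0.326 = 12742.04 mm^3


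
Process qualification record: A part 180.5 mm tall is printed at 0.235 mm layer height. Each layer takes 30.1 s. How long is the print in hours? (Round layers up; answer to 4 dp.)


Layers = ceil(180.5/0.235) = 769
t = 769 * 30.1 / 3600 = 6.4297 hrs


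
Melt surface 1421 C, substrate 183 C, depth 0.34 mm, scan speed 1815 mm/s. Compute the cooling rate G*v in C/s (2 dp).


G = (1421-183)/0.34 = 3641.17647059 C/mm
CR = 3641.17647059 * 1815 = 6608735.29 C/s


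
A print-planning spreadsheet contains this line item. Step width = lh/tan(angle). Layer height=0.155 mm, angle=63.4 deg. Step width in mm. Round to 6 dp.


step = 0.155 / tan(63.4) = 0.077618 mm


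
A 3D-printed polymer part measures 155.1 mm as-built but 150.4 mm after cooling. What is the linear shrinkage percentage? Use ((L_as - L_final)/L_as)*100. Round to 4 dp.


Shrinkage = ((155.1-150.4)/155.1)*100 = 3.0303 %


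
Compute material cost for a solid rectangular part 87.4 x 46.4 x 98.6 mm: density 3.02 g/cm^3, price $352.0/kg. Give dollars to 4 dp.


V = 87.4 * 46.4 * 98.6 = 399858.496 mm^3 = 399.858496 cm^3
Mass = 399.858496 * 3.02 / 1000 = 1.20757266 kg
Cost = 1.20757266 * 352.0 = 425.0656 $


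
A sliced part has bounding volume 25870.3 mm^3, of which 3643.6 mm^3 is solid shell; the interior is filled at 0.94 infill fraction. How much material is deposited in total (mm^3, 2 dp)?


V_infill = (25870.3 - 3643.6) * 0.94 = 20893.1
V_total = 3643.6 + 20893.1 = 24536.7 mm^3


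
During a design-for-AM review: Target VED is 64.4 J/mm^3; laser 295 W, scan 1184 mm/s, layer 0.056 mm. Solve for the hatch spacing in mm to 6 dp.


h = 295 / (64.4*1184*0.056) = 0.069087 mm


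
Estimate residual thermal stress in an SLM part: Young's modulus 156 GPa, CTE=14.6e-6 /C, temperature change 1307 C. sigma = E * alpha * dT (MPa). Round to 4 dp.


sigma = 156*1000 * 14.6e-6 * 1307 = 2976.8232 MPa


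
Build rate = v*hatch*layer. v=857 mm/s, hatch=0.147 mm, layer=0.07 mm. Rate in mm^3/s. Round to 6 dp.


Rate = 857 * 0.147 * 0.07 = 8.81853 mm^3/s


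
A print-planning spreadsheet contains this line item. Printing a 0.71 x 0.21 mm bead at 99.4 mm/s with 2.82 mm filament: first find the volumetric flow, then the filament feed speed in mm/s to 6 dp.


Q = 0.71 * 0.21 * 99.4 = 14.82054 mm^3/s
A_fil = pi*(2.82/2)^2 = 6.24580035 mm^2
v_feed = 14.82054 / 6.24580035 = 2.372881 mm/s


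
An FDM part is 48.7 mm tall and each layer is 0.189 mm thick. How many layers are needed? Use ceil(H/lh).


Layers = ceil(48.7/0.189) = 258


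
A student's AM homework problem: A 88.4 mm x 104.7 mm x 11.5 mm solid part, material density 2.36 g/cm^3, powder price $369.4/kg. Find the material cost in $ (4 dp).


V = 88.4 * 104.7 * 11.5 = 106438.02 mm^3 = 106.43802 cm^3
Mass = 106.43802 * 2.36 / 1000 = 0.25119373 kg
Cost = 0.25119373 * 369.4 = 92.791 $


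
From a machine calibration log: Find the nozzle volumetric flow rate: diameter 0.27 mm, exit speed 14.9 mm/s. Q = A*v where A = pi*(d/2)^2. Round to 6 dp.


A = pi*(0.27/2)^2 = 0.05725553 mm^2
Q = 0.05725553 * 14.9 = 0.853107 mm^3/s


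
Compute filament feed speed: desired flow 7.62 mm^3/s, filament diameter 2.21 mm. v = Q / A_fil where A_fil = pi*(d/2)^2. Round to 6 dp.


A = pi*(2.21/2)^2 = 3.835963
v = 7.62 / 3.835963 = 1.986463 mm/s


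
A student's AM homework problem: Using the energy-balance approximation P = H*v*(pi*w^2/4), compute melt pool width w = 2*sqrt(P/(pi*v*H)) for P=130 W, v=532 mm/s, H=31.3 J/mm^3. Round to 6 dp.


w = 2*sqrt(130/(pi*532*31.3)) = 0.099701 mm


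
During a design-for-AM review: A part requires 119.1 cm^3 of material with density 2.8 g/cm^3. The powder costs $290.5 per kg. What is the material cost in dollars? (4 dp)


Mass = 119.1*2.8/1000 = 0.33348 kg
Cost = 0.33348 * 290.5 = 96.8759 $


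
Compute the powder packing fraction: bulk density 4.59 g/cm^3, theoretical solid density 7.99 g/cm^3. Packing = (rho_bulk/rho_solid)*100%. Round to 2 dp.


Packing = (4.59/7.99)*100 = 57.45 %


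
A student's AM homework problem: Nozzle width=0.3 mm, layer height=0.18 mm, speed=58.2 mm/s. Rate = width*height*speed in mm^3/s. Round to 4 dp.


Rate = 0.3 * 0.18 * 58.2 = 3.1428 mm^3/s


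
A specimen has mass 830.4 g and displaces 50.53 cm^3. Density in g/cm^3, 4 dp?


rho = 830.4 / 50.53 = 16.4338 g/cm^3


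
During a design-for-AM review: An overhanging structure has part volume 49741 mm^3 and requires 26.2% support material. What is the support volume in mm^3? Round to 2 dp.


V_support = 49741 * 0.262 = 13032.14 mm^3


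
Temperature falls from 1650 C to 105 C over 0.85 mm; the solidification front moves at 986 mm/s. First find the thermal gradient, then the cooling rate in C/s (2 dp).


G = (1650-105)/0.85 = 1817.64705882 C/mm
CR = 1817.64705882 * 986 = 1792200.0 C/s


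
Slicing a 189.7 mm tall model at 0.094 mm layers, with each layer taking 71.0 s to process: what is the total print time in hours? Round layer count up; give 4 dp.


Layers = ceil(189.7/0.094) = 2019
t = 2019 * 71.0 / 3600 = 39.8192 hrs


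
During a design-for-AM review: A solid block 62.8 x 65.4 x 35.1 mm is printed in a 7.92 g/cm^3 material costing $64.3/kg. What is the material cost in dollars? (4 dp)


V = 62.8 * 65.4 * 35.1 = 144159.912 mm^3 = 144.159912 cm^3
Mass = 144.159912 * 7.92 / 1000 = 1.1417465 kg
Cost = 1.1417465 * 64.3 = 73.4143 $


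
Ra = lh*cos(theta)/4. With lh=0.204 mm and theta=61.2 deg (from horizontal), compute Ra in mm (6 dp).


Ra = 0.204 * cos(61.2) / 4 = 0.024569 mm


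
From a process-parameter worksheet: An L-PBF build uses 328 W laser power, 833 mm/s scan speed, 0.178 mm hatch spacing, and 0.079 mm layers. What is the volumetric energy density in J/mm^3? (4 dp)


E = 328 / (833*0.178*0.079) = 28.0015 J/mm^3


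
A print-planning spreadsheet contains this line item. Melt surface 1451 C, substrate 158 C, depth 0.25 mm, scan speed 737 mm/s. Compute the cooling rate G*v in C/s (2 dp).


G = (1451-158)/0.25 = 5172.0 C/mm
CR = 5172.0 * 737 = 3811764.0 C/s


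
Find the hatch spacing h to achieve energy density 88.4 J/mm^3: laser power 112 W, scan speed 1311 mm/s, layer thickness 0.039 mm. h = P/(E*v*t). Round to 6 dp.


h = 112 / (88.4*1311*0.039) = 0.02478 mm


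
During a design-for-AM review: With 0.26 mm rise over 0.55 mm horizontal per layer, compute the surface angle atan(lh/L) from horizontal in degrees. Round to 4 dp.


angle = atan(0.26/0.55) = 25.3014 degrees


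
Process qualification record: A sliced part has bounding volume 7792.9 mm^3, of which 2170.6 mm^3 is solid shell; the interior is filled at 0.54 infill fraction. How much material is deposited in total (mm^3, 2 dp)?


V_infill = (7792.9 - 2170.6) * 0.54 = 3036.04
V_total = 2170.6 + 3036.04 = 5206.64 mm^3


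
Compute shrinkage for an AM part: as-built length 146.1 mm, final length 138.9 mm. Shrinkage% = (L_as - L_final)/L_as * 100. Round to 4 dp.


Shrinkage = ((146.1-138.9)/146.1)*100 = 4.9281 %


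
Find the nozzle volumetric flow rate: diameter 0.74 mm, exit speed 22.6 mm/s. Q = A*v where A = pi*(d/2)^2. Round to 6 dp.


A = pi*(0.74/2)^2 = 0.43008403 mm^2
Q = 0.43008403 * 22.6 = 9.719899 mm^3/s


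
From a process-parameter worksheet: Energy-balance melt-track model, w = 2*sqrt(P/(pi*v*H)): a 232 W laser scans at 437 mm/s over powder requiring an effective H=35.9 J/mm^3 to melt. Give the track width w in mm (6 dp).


w = 2*sqrt(232/(pi*437*35.9)) = 0.137218 mm


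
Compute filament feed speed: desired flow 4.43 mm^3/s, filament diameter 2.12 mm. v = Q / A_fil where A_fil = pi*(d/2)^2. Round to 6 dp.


A = pi*(2.12/2)^2 = 3.529894
v = 4.43 / 3.529894 = 1.254995 mm/s


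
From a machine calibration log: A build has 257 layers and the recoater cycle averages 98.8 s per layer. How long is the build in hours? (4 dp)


t = 257 * 98.8 / 3600 = 7.0532 hrs


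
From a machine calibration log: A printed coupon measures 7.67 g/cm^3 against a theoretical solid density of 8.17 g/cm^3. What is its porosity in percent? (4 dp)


Porosity = (1-7.67/8.17)*100 = 6.12 %


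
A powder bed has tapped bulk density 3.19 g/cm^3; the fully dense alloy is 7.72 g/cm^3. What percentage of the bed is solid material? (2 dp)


Packing = (3.19/7.72)*100 = 41.32 %


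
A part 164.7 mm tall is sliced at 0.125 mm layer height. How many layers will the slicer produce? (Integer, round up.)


Layers = ceil(164.7/0.125) = 1318


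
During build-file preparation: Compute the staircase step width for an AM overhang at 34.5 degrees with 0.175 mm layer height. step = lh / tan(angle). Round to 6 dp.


step = 0.175 / tan(34.5) = 0.254627 mm


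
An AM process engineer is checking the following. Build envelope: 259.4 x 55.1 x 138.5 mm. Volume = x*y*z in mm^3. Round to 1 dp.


V = 259.4 * 55.1 * 138.5 = 1979572.2 mm^3


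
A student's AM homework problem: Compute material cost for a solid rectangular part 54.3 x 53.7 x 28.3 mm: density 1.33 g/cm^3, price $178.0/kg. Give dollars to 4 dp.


V = 54.3 * 53.7 * 28.3 = 82520.253 mm^3 = 82.520253 cm^3
Mass = 82.520253 * 1.33 / 1000 = 0.10975194 kg
Cost = 0.10975194 * 178.0 = 19.5358 $


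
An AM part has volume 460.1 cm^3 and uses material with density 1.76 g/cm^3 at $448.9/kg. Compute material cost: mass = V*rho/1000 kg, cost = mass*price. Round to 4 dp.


Mass = 460.1*1.76/1000 = 0.809776 kg
Cost = 0.809776 * 448.9 = 363.5084 $


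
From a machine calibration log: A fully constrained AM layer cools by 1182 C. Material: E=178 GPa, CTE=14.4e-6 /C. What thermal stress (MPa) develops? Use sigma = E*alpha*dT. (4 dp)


sigma = 178*1000 * 14.4e-6 * 1182 = 3029.7024 MPa


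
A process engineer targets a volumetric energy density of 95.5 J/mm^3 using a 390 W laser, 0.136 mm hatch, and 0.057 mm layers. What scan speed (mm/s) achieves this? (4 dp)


v = 390 / (95.5*0.136*0.057) = 526.8021 mm/s


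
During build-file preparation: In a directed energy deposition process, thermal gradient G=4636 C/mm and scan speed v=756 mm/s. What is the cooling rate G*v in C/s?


CR = 4636 * 756 = 3504816 C/s


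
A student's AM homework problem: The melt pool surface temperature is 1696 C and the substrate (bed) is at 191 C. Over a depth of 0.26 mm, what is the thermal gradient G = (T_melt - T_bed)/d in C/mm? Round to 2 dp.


G = (1696-191)/0.26 = 5788.46 C/mm


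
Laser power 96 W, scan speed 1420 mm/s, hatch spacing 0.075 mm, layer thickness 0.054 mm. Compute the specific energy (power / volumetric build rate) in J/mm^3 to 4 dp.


Build rate = 1420 * 0.075 * 0.054 = 5.751 mm^3/s
SE = 96 / 5.751 = 16.6927 J/mm^3


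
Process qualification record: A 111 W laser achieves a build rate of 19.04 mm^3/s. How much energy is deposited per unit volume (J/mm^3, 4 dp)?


SE = 111 / 19.04 = 5.8298 J/mm^3


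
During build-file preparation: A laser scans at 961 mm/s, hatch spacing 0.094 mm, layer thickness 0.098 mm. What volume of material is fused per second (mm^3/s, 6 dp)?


Rate = 961 * 0.094 * 0.098 = 8.852732 mm^3/s


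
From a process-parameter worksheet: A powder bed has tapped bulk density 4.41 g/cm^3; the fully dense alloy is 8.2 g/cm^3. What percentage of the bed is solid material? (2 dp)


Packing = (4.41/8.2)*100 = 53.78 %


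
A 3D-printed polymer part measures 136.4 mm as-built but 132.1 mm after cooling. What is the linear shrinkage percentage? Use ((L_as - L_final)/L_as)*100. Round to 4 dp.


Shrinkage = ((136.4-132.1)/136.4)*100 = 3.1525 %


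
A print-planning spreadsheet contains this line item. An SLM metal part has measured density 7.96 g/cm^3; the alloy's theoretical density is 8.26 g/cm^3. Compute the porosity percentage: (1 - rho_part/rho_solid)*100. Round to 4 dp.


Porosity = (1-7.96/8.26)*100 = 3.632 %


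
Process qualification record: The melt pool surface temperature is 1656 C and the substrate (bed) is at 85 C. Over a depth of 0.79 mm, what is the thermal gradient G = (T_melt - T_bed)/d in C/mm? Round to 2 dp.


G = (1656-85)/0.79 = 1988.61 C/mm


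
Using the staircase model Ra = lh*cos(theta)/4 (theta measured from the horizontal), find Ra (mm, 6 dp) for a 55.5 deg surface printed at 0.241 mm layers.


Ra = 0.241 * cos(55.5) / 4 = 0.034126 mm


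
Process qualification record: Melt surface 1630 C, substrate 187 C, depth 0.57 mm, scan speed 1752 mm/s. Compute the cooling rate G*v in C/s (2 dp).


G = (1630-187)/0.57 = 2531.57894737 C/mm
CR = 2531.57894737 * 1752 = 4435326.32 C/s


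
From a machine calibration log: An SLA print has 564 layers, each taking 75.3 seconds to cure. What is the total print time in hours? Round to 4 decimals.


t = 564 * 75.3 / 3600 = 11.797 hrs


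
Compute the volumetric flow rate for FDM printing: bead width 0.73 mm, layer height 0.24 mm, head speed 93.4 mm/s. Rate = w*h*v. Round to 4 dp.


Rate = 0.73 * 0.24 * 93.4 = 16.3637 mm^3/s


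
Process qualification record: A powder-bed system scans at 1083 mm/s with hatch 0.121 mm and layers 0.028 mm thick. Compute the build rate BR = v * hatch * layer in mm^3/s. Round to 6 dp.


Rate = 1083 * 0.121 * 0.028 = 3.669204 mm^3/s


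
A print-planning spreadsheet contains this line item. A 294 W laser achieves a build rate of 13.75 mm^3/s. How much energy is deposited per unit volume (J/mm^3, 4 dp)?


SE = 294 / 13.75 = 21.3818 J/mm^3


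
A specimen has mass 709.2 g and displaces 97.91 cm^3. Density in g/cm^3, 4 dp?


rho = 709.2 / 97.91 = 7.2434 g/cm^3


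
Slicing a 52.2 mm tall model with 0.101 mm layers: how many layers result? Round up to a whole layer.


Layers = ceil(52.2/0.101) = 517


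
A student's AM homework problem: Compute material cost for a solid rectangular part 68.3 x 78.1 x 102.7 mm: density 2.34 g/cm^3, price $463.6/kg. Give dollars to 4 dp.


V = 68.3 * 78.1 * 102.7 = 547825.421 mm^3 = 547.825421 cm^3
Mass = 547.825421 * 2.34 / 1000 = 1.28191149 kg
Cost = 1.28191149 * 463.6 = 594.2942 $


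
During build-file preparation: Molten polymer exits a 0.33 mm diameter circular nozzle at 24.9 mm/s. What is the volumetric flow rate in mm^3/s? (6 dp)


A = pi*(0.33/2)^2 = 0.08552986 mm^2
Q = 0.08552986 * 24.9 = 2.129694 mm^3/s


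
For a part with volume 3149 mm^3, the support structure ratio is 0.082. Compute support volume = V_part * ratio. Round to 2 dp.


V_support = 3149 * 0.082 = 258.22 mm^3


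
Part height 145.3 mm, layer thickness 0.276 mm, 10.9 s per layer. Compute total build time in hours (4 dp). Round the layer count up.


Layers = ceil(145.3/0.276) = 527
t = 527 * 10.9 / 3600 = 1.5956 hrs


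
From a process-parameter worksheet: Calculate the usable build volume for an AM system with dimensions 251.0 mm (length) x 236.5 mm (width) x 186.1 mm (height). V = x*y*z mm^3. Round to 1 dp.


V = 251.0 * 236.5 * 186.1 = 11047175.2 mm^3


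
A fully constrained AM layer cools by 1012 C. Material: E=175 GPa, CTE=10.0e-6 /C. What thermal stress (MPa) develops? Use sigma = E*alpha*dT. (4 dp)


sigma = 175*1000 * 10.0e-6 * 1012 = 1771.0 MPa


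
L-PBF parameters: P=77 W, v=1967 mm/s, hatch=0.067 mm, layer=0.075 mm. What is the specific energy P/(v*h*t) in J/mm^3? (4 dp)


Build rate = 1967 * 0.067 * 0.075 = 9.884175 mm^3/s
SE = 77 / 9.884175 = 7.7902 J/mm^3


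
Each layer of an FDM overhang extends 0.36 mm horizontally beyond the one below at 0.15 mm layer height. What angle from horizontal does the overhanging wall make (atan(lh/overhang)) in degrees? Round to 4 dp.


angle = atan(0.15/0.36) = 22.6199 degrees


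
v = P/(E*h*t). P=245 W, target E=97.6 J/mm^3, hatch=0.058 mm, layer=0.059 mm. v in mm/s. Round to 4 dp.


v = 245 / (97.6*0.058*0.059) = 733.561 mm/s


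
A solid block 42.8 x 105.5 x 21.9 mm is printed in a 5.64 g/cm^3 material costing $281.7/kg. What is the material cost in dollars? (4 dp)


V = 42.8 * 105.5 * 21.9 = 98887.26 mm^3 = 98.88726 cm^3
Mass = 98.88726 * 5.64 / 1000 = 0.55772415 kg
Cost = 0.55772415 * 281.7 = 157.1109 $


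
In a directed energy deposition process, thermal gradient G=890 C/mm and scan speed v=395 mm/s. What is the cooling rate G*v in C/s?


CR = 890 * 395 = 351550 C/s


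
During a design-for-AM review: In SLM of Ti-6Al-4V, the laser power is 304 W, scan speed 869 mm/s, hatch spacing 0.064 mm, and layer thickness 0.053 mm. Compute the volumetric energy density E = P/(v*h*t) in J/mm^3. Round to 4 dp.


E = 304 / (869*0.064*0.053) = 103.1331 J/mm^3


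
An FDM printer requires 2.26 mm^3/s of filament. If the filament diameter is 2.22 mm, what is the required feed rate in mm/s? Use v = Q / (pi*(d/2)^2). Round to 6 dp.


A = pi*(2.22/2)^2 = 3.870756
v = 2.26 / 3.870756 = 0.583865 mm/s


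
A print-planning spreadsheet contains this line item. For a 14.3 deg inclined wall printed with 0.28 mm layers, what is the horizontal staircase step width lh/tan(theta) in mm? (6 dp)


step = 0.28 / tan(14.3) = 1.098484 mm


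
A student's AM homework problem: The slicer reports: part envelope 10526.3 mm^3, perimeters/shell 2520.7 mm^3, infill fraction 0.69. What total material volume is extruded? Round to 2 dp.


V_infill = (10526.3 - 2520.7) * 0.69 = 5523.86
V_total = 2520.7 + 5523.86 = 8044.56 mm^3


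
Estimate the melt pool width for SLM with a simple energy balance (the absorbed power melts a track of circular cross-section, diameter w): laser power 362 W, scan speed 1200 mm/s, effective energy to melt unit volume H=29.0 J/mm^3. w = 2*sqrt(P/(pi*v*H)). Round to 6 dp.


w = 2*sqrt(362/(pi*1200*29.0)) = 0.115085 mm


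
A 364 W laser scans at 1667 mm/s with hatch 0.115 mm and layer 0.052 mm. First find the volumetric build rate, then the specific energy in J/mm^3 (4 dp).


Build rate = 1667 * 0.115 * 0.052 = 9.96866 mm^3/s
SE = 364 / 9.96866 = 36.5144 J/mm^3


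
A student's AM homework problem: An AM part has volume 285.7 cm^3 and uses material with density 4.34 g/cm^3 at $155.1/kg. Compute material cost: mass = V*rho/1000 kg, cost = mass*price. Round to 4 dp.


Mass = 285.7*4.34/1000 = 1.239938 kg
Cost = 1.239938 * 155.1 = 192.3144 $


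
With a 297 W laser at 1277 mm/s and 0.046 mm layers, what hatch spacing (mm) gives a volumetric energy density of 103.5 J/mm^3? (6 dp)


h = 297 / (103.5*1277*0.046) = 0.04885 mm


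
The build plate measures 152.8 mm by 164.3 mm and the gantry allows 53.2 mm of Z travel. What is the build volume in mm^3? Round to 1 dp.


V = 152.8 * 164.3 * 53.2 = 1335588.1 mm^3


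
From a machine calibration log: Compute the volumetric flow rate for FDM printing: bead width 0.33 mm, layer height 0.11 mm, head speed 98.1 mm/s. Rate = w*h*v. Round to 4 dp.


Rate = 0.33 * 0.11 * 98.1 = 3.561 mm^3/s


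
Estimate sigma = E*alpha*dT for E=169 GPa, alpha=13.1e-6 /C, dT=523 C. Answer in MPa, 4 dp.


sigma = 169*1000 * 13.1e-6 * 523 = 1157.8697 MPa


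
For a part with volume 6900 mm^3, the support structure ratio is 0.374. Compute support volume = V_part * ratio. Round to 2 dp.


V_support = 6900 * 0.374 = 2580.6 mm^3


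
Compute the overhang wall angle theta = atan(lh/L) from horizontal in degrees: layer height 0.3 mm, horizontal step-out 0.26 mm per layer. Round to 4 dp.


angle = atan(0.3/0.26) = 49.0856 degrees


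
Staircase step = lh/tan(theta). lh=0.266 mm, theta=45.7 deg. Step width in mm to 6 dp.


step = 0.266 / tan(45.7) = 0.259579 mm


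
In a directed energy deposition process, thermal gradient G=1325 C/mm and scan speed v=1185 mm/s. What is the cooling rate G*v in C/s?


CR = 1325 * 1185 = 1570125 C/s


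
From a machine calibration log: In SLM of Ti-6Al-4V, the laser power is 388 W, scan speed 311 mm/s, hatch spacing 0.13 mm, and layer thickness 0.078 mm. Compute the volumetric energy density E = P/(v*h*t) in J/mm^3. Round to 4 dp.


E = 388 / (311*0.13*0.078) = 123.0363 J/mm^3


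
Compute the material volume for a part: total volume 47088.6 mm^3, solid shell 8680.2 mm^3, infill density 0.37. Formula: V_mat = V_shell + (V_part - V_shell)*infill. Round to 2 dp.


V_infill = (47088.6 - 8680.2) * 0.37 = 14211.11
V_total = 8680.2 + 14211.11 = 22891.31 mm^3


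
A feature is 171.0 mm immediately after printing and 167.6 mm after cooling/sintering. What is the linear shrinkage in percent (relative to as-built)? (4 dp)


Shrinkage = ((171.0-167.6)/171.0)*100 = 1.9883 %


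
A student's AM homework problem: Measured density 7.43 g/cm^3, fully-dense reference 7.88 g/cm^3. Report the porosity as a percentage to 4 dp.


Porosity = (1-7.43/7.88)*100 = 5.7107 %


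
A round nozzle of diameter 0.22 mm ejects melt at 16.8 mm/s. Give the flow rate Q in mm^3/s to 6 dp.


A = pi*(0.22/2)^2 = 0.03801327 mm^2
Q = 0.03801327 * 16.8 = 0.638623 mm^3/s


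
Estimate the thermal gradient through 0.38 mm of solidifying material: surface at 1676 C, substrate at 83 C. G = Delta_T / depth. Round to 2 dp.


G = (1676-83)/0.38 = 4192.11 C/mm


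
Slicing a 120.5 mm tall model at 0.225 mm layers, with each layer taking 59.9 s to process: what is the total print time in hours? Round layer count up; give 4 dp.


Layers = ceil(120.5/0.225) = 536
t = 536 * 59.9 / 3600 = 8.9184 hrs


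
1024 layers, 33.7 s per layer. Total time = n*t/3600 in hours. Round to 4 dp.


t = 1024 * 33.7 / 3600 = 9.5858 hrs


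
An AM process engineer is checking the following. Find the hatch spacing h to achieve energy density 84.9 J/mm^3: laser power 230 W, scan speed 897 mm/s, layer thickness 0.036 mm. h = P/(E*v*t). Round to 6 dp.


h = 230 / (84.9*897*0.036) = 0.083893 mm


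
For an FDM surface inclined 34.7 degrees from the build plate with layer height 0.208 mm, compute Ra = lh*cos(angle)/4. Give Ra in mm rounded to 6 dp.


Ra = 0.208 * cos(34.7) / 4 = 0.042751 mm


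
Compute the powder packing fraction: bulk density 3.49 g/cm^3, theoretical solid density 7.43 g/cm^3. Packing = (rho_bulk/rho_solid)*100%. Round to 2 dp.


Packing = (3.49/7.43)*100 = 46.97 %


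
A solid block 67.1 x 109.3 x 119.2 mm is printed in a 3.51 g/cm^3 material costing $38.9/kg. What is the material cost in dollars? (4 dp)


V = 67.1 * 109.3 * 119.2 = 874216.376 mm^3 = 874.216376 cm^3
Mass = 874.216376 * 3.51 / 1000 = 3.06849948 kg
Cost = 3.06849948 * 38.9 = 119.3646 $


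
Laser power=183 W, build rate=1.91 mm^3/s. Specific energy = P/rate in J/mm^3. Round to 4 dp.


SE = 183 / 1.91 = 95.8115 J/mm^3


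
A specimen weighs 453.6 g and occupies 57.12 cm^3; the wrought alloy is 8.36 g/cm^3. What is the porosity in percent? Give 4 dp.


rho_part = 453.6 / 57.12 = 7.94117647 g/cm^3
Porosity = (1 - 7.94117647/8.36)*100 = 5.0099 %


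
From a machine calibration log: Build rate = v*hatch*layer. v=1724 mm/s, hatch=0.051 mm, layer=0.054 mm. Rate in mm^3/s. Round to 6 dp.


Rate = 1724 * 0.051 * 0.054 = 4.747896 mm^3/s


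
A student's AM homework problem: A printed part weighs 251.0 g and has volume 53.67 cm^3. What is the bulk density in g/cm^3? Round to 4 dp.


rho = 251.0 / 53.67 = 4.6767 g/cm^3


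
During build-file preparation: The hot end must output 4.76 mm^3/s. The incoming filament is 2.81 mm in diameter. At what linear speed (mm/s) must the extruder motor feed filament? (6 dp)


A = pi*(2.81/2)^2 = 6.201582
v = 4.76 / 6.201582 = 0.767546 mm/s


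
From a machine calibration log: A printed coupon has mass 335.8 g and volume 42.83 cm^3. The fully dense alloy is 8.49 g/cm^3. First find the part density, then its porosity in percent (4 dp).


rho_part = 335.8 / 42.83 = 7.84029886 g/cm^3
Porosity = (1 - 7.84029886/8.49)*100 = 7.6525 %


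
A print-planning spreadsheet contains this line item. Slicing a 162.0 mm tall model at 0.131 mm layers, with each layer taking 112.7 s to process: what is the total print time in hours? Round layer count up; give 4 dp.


Layers = ceil(162.0/0.131) = 1237
t = 1237 * 112.7 / 3600 = 38.725 hrs


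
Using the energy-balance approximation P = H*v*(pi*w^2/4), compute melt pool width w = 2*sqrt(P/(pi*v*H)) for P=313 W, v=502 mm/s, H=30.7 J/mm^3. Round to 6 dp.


w = 2*sqrt(313/(pi*502*30.7)) = 0.160807 mm


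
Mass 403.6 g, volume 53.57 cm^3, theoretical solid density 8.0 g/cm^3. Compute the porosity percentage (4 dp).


rho_part = 403.6 / 53.57 = 7.53406758 g/cm^3
Porosity = (1 - 7.53406758/8.0)*100 = 5.8242 %


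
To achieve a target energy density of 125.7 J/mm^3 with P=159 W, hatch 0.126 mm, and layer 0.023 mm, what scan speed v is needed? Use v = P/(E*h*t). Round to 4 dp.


v = 159 / (125.7*0.126*0.023) = 436.4791 mm/s


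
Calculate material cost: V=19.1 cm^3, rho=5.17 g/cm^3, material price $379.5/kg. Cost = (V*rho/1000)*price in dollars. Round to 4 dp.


Mass = 19.1*5.17/1000 = 0.098747 kg
Cost = 0.098747 * 379.5 = 37.4745 $


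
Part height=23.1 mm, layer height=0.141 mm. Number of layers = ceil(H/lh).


Layers = ceil(23.1/0.141) = 164


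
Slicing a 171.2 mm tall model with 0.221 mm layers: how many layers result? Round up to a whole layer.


Layers = ceil(171.2/0.221) = 775


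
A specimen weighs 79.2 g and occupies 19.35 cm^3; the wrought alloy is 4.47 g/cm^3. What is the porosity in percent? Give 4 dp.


rho_part = 79.2 / 19.35 = 4.09302326 g/cm^3
Porosity = (1 - 4.09302326/4.47)*100 = 8.4335 %


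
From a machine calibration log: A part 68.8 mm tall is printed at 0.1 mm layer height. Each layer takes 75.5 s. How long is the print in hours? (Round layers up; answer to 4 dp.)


Layers = ceil(68.8/0.1) = 688
t = 688 * 75.5 / 3600 = 14.4289 hrs
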